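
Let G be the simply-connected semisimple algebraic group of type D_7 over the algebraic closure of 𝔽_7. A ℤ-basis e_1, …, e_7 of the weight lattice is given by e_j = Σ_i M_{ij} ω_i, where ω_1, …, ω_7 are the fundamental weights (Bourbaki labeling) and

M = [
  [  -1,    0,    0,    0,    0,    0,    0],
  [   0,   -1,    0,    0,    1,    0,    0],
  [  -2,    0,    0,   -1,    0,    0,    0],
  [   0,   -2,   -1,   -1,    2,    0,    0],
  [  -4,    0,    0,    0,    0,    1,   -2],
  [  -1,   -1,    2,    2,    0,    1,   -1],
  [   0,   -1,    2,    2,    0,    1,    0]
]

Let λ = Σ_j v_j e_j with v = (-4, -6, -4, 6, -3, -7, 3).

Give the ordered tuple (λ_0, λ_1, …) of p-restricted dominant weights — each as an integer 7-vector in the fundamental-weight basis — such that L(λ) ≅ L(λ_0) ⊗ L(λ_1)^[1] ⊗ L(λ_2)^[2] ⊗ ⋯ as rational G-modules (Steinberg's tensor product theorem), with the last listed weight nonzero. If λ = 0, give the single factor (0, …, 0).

((4, 3, 2, 4, 3, 4, 3),)

Converting to the ω-basis (c_i = row i of M dotted with v = (-4, -6, -4, 6, -3, -7, 3)):
  c_1 = (-1)·(-4) + (0)·(-6) + (0)·(-4) + 0·6 + (0)·(-3) + (0)·(-7) + 0·3 = 4
  c_2 = (0)·(-4) + (-1)·(-6) + (0)·(-4) + 0·6 + (1)·(-3) + (0)·(-7) + 0·3 = 3
  c_3 = (-2)·(-4) + (0)·(-6) + (0)·(-4) + (-1)·(6) + (0)·(-3) + (0)·(-7) + 0·3 = 2
  c_4 = (0)·(-4) + (-2)·(-6) + (-1)·(-4) + (-1)·(6) + (2)·(-3) + (0)·(-7) + 0·3 = 4
  c_5 = (-4)·(-4) + (0)·(-6) + (0)·(-4) + 0·6 + (0)·(-3) + (1)·(-7) + (-2)·(3) = 3
  c_6 = (-1)·(-4) + (-1)·(-6) + (2)·(-4) + 2·6 + (0)·(-3) + (1)·(-7) + (-1)·(3) = 4
  c_7 = (0)·(-4) + (-1)·(-6) + (2)·(-4) + 2·6 + (0)·(-3) + (1)·(-7) + 0·3 = 3
Expand coordinatewise in base 7:
  c_1 = 4 = 4·7^0
  c_2 = 3 = 3·7^0
  c_3 = 2 = 2·7^0
  c_4 = 4 = 4·7^0
  c_5 = 3 = 3·7^0
  c_6 = 4 = 4·7^0
  c_7 = 3 = 3·7^0
p-restricted factor λ_0 = (4, 3, 2, 4, 3, 4, 3)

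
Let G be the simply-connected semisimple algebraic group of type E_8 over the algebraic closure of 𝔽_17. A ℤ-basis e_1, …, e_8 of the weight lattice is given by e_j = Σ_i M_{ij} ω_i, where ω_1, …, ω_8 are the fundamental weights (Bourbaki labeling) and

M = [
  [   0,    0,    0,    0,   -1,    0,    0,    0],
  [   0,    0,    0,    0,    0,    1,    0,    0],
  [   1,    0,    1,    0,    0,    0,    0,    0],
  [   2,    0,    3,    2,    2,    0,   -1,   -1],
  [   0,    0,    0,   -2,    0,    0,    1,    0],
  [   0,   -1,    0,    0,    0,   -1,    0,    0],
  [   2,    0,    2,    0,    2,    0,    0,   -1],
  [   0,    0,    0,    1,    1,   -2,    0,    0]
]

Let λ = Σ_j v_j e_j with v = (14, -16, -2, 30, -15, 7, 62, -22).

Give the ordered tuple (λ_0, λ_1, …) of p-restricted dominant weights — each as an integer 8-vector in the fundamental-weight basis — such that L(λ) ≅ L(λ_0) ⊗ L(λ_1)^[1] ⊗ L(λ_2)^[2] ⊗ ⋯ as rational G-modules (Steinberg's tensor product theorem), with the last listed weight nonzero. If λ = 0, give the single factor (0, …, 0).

((15, 7, 12, 12, 2, 9, 16, 1),)

Converting to the ω-basis (c_i = row i of M dotted with v = (14, -16, -2, 30, -15, 7, 62, -22)):
  c_1 = 0*14 + 0*-16 + 0*-2 + 0*30 + -1*-15 + 0*7 + 0*62 + 0*-22 = 15
  c_2 = 0*14 + 0*-16 + 0*-2 + 0*30 + 0*-15 + 1*7 + 0*62 + 0*-22 = 7
  c_3 = 1*14 + 0*-16 + 1*-2 + 0*30 + 0*-15 + 0*7 + 0*62 + 0*-22 = 12
  c_4 = 2*14 + 0*-16 + 3*-2 + 2*30 + 2*-15 + 0*7 + -1*62 + -1*-22 = 12
  c_5 = 0*14 + 0*-16 + 0*-2 + -2*30 + 0*-15 + 0*7 + 1*62 + 0*-22 = 2
  c_6 = 0*14 + -1*-16 + 0*-2 + 0*30 + 0*-15 + -1*7 + 0*62 + 0*-22 = 9
  c_7 = 2*14 + 0*-16 + 2*-2 + 0*30 + 2*-15 + 0*7 + 0*62 + -1*-22 = 16
  c_8 = 0*14 + 0*-16 + 0*-2 + 1*30 + 1*-15 + -2*7 + 0*62 + 0*-22 = 1
Expand coordinatewise in base 17:
  c_1 = 15 = 15·17^0
  c_2 = 7 = 7·17^0
  c_3 = 12 = 12·17^0
  c_4 = 12 = 12·17^0
  c_5 = 2 = 2·17^0
  c_6 = 9 = 9·17^0
  c_7 = 16 = 16·17^0
  c_8 = 1 = 1·17^0
Factor λ_0 = (15, 7, 12, 12, 2, 9, 16, 1)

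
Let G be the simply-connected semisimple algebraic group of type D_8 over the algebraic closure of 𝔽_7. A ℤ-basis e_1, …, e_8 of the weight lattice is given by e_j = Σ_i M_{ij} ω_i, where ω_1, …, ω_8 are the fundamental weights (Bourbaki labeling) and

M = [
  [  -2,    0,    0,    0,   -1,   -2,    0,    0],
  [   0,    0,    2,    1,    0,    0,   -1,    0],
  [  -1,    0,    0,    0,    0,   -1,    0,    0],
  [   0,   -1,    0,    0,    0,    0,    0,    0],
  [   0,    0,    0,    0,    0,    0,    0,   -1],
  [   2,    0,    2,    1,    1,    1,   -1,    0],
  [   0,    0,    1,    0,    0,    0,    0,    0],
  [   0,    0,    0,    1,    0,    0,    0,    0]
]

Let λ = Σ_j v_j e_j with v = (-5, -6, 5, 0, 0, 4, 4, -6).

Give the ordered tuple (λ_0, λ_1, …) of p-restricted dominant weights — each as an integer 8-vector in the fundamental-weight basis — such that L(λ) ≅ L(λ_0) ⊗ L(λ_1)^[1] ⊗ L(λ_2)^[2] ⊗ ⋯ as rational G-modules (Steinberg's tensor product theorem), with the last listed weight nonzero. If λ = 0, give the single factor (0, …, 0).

((2, 6, 1, 6, 6, 0, 5, 0),)

Converting to the ω-basis (c_i = row i of M dotted with v = (-5, -6, 5, 0, 0, 4, 4, -6)):
  c_1 = -2*-5 + 0*-6 + 0*5 + 0*0 + -1*0 + -2*4 + 0*4 + 0*-6 = 2
  c_2 = 0*-5 + 0*-6 + 2*5 + 1*0 + 0*0 + 0*4 + -1*4 + 0*-6 = 6
  c_3 = -1*-5 + 0*-6 + 0*5 + 0*0 + 0*0 + -1*4 + 0*4 + 0*-6 = 1
  c_4 = 0*-5 + -1*-6 + 0*5 + 0*0 + 0*0 + 0*4 + 0*4 + 0*-6 = 6
  c_5 = 0*-5 + 0*-6 + 0*5 + 0*0 + 0*0 + 0*4 + 0*4 + -1*-6 = 6
  c_6 = 2*-5 + 0*-6 + 2*5 + 1*0 + 1*0 + 1*4 + -1*4 + 0*-6 = 0
  c_7 = 0*-5 + 0*-6 + 1*5 + 0*0 + 0*0 + 0*4 + 0*4 + 0*-6 = 5
  c_8 = 0*-5 + 0*-6 + 0*5 + 1*0 + 0*0 + 0*4 + 0*4 + 0*-6 = 0
p = 7; digits c_i = Σ_j d_{ij}·7^j, 0 ≤ d_{ij} < 7:
  c_1 = 2 = 2·7^0
  c_2 = 6 = 6·7^0
  c_3 = 1 = 1·7^0
  c_4 = 6 = 6·7^0
  c_5 = 6 = 6·7^0
  c_6 = 0
  c_7 = 5 = 5·7^0
  c_8 = 0
λ_0 = (2, 6, 1, 6, 6, 0, 5, 0)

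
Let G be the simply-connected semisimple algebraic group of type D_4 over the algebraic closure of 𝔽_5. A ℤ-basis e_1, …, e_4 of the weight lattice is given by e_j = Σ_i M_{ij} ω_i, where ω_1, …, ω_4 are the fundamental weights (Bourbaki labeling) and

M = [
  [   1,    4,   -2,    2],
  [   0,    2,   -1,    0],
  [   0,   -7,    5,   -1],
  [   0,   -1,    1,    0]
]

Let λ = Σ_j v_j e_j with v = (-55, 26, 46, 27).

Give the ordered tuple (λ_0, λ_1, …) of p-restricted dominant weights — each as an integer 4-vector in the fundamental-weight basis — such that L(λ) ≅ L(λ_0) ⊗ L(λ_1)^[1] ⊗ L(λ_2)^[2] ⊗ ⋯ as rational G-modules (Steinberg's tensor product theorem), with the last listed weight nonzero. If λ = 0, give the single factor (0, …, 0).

((1, 1, 1, 0), (2, 1, 4, 4))

ω-coordinates c = M·v, v = (-55, 26, 46, 27):
  c_1 = (1)·(-55) + 4·26 + (-2)·(46) + 2·27 = 11
  c_2 = (0)·(-55) + 2·26 + (-1)·(46) + 0·27 = 6
  c_3 = (0)·(-55) + (-7)·(26) + 5·46 + (-1)·(27) = 21
  c_4 = (0)·(-55) + (-1)·(26) + 1·46 + 0·27 = 20
Base-5 expansion of each c_i:
  c_1 = 11 = 1·5^0 + 2·5^1
  c_2 = 6 = 1·5^0 + 1·5^1
  c_3 = 21 = 1·5^0 + 4·5^1
  c_4 = 20 = 0·5^0 + 4·5^1
p-restricted factor λ_0 = (1, 1, 1, 0)
p-restricted factor λ_1 = (2, 1, 4, 4)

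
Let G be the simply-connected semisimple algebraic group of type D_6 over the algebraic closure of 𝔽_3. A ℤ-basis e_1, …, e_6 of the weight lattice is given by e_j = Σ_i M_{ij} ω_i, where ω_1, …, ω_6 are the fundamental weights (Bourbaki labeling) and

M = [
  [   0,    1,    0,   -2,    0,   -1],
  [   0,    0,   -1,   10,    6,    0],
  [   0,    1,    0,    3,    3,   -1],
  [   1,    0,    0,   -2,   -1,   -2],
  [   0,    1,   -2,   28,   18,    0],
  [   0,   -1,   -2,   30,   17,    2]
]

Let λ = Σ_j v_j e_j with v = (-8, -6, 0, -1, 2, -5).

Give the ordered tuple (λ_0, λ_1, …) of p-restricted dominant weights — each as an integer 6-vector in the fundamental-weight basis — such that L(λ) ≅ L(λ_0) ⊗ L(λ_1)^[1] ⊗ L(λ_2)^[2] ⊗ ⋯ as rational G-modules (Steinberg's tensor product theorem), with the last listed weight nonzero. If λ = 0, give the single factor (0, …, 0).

Converting to the ω-basis (c_i = row i of M dotted with v = (-8, -6, 0, -1, 2, -5)):
  c_1 = (0)·(-8) + (1)·(-6) + (0)·(0) + (-2)·(-1) + (0)·(2) + (-1)·(-5) = 1
  c_2 = (0)·(-8) + (0)·(-6) + (-1)·(0) + (10)·(-1) + (6)·(2) + (0)·(-5) = 2
  c_3 = (0)·(-8) + (1)·(-6) + (0)·(0) + (3)·(-1) + (3)·(2) + (-1)·(-5) = 2
  c_4 = (1)·(-8) + (0)·(-6) + (0)·(0) + (-2)·(-1) + (-1)·(2) + (-2)·(-5) = 2
  c_5 = (0)·(-8) + (1)·(-6) + (-2)·(0) + (28)·(-1) + (18)·(2) + (0)·(-5) = 2
  c_6 = (0)·(-8) + (-1)·(-6) + (-2)·(0) + (30)·(-1) + (17)·(2) + (2)·(-5) = 0
Base-3 expansion of each c_i:
  c_1 = 1 = 1·3^0
  c_2 = 2 = 2·3^0
  c_3 = 2 = 2·3^0
  c_4 = 2 = 2·3^0
  c_5 = 2 = 2·3^0
  c_6 = 0
λ_0 = (1, 2, 2, 2, 2, 0)

((1, 2, 2, 2, 2, 0),)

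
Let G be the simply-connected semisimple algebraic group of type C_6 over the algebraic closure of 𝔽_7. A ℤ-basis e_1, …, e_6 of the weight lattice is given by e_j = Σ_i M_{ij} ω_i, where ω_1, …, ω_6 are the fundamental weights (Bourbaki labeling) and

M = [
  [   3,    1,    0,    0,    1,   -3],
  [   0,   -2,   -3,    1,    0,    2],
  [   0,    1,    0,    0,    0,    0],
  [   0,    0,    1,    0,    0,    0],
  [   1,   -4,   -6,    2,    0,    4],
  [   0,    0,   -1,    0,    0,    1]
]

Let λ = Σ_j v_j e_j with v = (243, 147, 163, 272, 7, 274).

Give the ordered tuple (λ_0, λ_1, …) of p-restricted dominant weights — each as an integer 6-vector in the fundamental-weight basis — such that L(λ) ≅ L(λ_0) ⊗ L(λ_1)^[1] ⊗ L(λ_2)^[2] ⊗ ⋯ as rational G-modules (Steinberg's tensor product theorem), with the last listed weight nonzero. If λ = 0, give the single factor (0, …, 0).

((5, 2, 0, 2, 2, 6), (1, 5, 0, 2, 3, 1), (1, 0, 3, 3, 6, 2))

Converting to the ω-basis (c_i = row i of M dotted with v = (243, 147, 163, 272, 7, 274)):
  c_1 = 3*243 + 1*147 + 0*163 + 0*272 + 1*7 + -3*274 = 61
  c_2 = 0*243 + -2*147 + -3*163 + 1*272 + 0*7 + 2*274 = 37
  c_3 = 0*243 + 1*147 + 0*163 + 0*272 + 0*7 + 0*274 = 147
  c_4 = 0*243 + 0*147 + 1*163 + 0*272 + 0*7 + 0*274 = 163
  c_5 = 1*243 + -4*147 + -6*163 + 2*272 + 0*7 + 4*274 = 317
  c_6 = 0*243 + 0*147 + -1*163 + 0*272 + 0*7 + 1*274 = 111
Expand coordinatewise in base 7:
  c_1 = 61 = 5·7^0 + 1·7^1 + 1·7^2
  c_2 = 37 = 2·7^0 + 5·7^1
  c_3 = 147 = 0·7^0 + 0·7^1 + 3·7^2
  c_4 = 163 = 2·7^0 + 2·7^1 + 3·7^2
  c_5 = 317 = 2·7^0 + 3·7^1 + 6·7^2
  c_6 = 111 = 6·7^0 + 1·7^1 + 2·7^2
λ_0 = (5, 2, 0, 2, 2, 6)
λ_1 = (1, 5, 0, 2, 3, 1)
λ_2 = (1, 0, 3, 3, 6, 2)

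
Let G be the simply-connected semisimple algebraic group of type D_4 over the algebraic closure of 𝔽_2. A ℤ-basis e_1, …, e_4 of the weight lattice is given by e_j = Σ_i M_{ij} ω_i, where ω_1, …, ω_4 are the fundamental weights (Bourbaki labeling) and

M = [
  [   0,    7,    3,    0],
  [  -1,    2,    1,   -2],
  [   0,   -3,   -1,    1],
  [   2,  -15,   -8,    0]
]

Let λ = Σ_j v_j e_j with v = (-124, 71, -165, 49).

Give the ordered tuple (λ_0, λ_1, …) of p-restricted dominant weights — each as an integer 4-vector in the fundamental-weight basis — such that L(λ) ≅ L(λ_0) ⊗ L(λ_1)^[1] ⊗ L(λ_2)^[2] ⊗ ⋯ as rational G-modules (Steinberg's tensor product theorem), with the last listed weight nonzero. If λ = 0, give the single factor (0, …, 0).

Change of basis e → ω: c = M·v where v = (-124, 71, -165, 49):
  c_1 = 0*-124 + 7*71 + 3*-165 + 0*49 = 2
  c_2 = -1*-124 + 2*71 + 1*-165 + -2*49 = 3
  c_3 = 0*-124 + -3*71 + -1*-165 + 1*49 = 1
  c_4 = 2*-124 + -15*71 + -8*-165 + 0*49 = 7
Expand coordinatewise in base 2:
  c_1 = 2 = 0·2^0 + 1·2^1
  c_2 = 3 = 1·2^0 + 1·2^1
  c_3 = 1 = 1·2^0
  c_4 = 7 = 1·2^0 + 1·2^1 + 1·2^2
Factor λ_0 = (0, 1, 1, 1)
Factor λ_1 = (1, 1, 0, 1)
Factor λ_2 = (0, 0, 0, 1)

((0, 1, 1, 1), (1, 1, 0, 1), (0, 0, 0, 1))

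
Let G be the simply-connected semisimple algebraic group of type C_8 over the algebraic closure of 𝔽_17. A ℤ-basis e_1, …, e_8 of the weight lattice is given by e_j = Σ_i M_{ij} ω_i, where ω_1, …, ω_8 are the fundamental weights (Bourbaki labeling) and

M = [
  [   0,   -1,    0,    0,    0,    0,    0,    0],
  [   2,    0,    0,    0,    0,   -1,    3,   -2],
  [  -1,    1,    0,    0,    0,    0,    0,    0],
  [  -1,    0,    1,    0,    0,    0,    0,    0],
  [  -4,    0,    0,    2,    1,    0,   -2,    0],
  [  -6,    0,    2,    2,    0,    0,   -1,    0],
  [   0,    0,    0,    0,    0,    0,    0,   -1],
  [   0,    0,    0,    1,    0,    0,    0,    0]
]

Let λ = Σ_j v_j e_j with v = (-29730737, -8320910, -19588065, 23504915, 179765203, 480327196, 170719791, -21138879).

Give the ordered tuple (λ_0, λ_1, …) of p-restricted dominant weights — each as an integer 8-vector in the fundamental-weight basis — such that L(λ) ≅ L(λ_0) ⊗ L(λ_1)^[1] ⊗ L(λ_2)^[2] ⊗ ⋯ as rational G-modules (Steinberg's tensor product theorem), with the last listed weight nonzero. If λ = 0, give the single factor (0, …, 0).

Compute c_i = Σ_j M_{ij} v_j with v = (-29730737, -8320910, -19588065, 23504915, 179765203, 480327196, 170719791, -21138879):
  c_1 = (0)·(-29730737) + (-1)·(-8320910) + (0)·(-19588065) + 0·23504915 + 0·179765203 + 0·480327196 + 0·170719791 + (0)·(-21138879) = 8320910
  c_2 = (2)·(-29730737) + (0)·(-8320910) + (0)·(-19588065) + 0·23504915 + 0·179765203 + (-1)·(480327196) + 3·170719791 + (-2)·(-21138879) = 14648461
  c_3 = (-1)·(-29730737) + (1)·(-8320910) + (0)·(-19588065) + 0·23504915 + 0·179765203 + 0·480327196 + 0·170719791 + (0)·(-21138879) = 21409827
  c_4 = (-1)·(-29730737) + (0)·(-8320910) + (1)·(-19588065) + 0·23504915 + 0·179765203 + 0·480327196 + 0·170719791 + (0)·(-21138879) = 10142672
  c_5 = (-4)·(-29730737) + (0)·(-8320910) + (0)·(-19588065) + 2·23504915 + 1·179765203 + 0·480327196 + (-2)·(170719791) + (0)·(-21138879) = 4258399
  c_6 = (-6)·(-29730737) + (0)·(-8320910) + (2)·(-19588065) + 2·23504915 + 0·179765203 + 0·480327196 + (-1)·(170719791) + (0)·(-21138879) = 15498331
  c_7 = (0)·(-29730737) + (0)·(-8320910) + (0)·(-19588065) + 0·23504915 + 0·179765203 + 0·480327196 + 0·170719791 + (-1)·(-21138879) = 21138879
  c_8 = (0)·(-29730737) + (0)·(-8320910) + (0)·(-19588065) + 1·23504915 + 0·179765203 + 0·480327196 + 0·170719791 + (0)·(-21138879) = 23504915
p = 17; digits c_i = Σ_j d_{ij}·17^j, 0 ≤ d_{ij} < 17:
  c_1 = 8320910 = 5·17^0 + 1·17^1 + 11·17^2 + 10·17^3 + 14·17^4 + 5·17^5
  c_2 = 14648461 = 3·17^0 + 12·17^1 + 9·17^2 + 6·17^3 + 5·17^4 + 10·17^5
  c_3 = 21409827 = 10·17^0 + 7·17^1 + 13·17^2 + 5·17^3 + 1·17^4 + 15·17^5
  c_4 = 10142672 = 13·17^0 + 12·17^1 + 7·17^2 + 7·17^3 + 2·17^4 + 7·17^5
  c_5 = 4258399 = 1·17^0 + 16·17^1 + 12·17^2 + 16·17^3 + 16·17^4 + 2·17^5
  c_6 = 15498331 = 9·17^0 + 7·17^1 + 9·17^2 + 9·17^3 + 15·17^4 + 10·17^5
  c_7 = 21138879 = 8·17^0 + 15·17^1 + 10·17^2 + 1·17^3 + 15·17^4 + 14·17^5
  c_8 = 23504915 = 1·17^0 + 15·17^1 + 3·17^2 + 7·17^3 + 9·17^4 + 16·17^5
λ_0 = (5, 3, 10, 13, 1, 9, 8, 1)
λ_1 = (1, 12, 7, 12, 16, 7, 15, 15)
λ_2 = (11, 9, 13, 7, 12, 9, 10, 3)
λ_3 = (10, 6, 5, 7, 16, 9, 1, 7)
λ_4 = (14, 5, 1, 2, 16, 15, 15, 9)
λ_5 = (5, 10, 15, 7, 2, 10, 14, 16)

((5, 3, 10, 13, 1, 9, 8, 1), (1, 12, 7, 12, 16, 7, 15, 15), (11, 9, 13, 7, 12, 9, 10, 3), (10, 6, 5, 7, 16, 9, 1, 7), (14, 5, 1, 2, 16, 15, 15, 9), (5, 10, 15, 7, 2, 10, 14, 16))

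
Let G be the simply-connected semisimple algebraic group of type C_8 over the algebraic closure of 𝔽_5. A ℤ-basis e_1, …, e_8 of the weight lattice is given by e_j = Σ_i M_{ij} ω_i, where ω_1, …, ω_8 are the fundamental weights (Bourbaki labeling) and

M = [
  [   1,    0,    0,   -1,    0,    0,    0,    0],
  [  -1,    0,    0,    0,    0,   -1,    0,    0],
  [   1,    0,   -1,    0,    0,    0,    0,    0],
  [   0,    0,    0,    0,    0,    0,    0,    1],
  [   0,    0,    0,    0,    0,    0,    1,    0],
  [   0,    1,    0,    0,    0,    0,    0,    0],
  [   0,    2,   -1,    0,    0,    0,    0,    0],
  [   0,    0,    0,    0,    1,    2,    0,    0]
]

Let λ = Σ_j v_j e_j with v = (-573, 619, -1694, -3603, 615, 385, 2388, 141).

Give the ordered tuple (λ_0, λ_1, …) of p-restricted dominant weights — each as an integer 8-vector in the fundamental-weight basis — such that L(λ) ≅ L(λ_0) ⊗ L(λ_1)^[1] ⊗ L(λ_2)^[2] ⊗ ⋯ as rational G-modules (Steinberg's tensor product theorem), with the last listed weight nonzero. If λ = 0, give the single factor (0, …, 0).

((0, 3, 1, 1, 3, 4, 2, 0), (1, 2, 4, 3, 2, 3, 1, 2), (1, 2, 4, 0, 0, 4, 2, 0), (4, 1, 3, 1, 4, 4, 3, 1), (4, 0, 1, 0, 3, 0, 4, 2))

Change of basis e → ω: c = M·v where v = (-573, 619, -1694, -3603, 615, 385, 2388, 141):
  c_1 = (1)·(-573) + 0·619 + (0)·(-1694) + (-1)·(-3603) + 0·615 + 0·385 + 0·2388 + 0·141 = 3030
  c_2 = (-1)·(-573) + 0·619 + (0)·(-1694) + (0)·(-3603) + 0·615 + (-1)·(385) + 0·2388 + 0·141 = 188
  c_3 = (1)·(-573) + 0·619 + (-1)·(-1694) + (0)·(-3603) + 0·615 + 0·385 + 0·2388 + 0·141 = 1121
  c_4 = (0)·(-573) + 0·619 + (0)·(-1694) + (0)·(-3603) + 0·615 + 0·385 + 0·2388 + 1·141 = 141
  c_5 = (0)·(-573) + 0·619 + (0)·(-1694) + (0)·(-3603) + 0·615 + 0·385 + 1·2388 + 0·141 = 2388
  c_6 = (0)·(-573) + 1·619 + (0)·(-1694) + (0)·(-3603) + 0·615 + 0·385 + 0·2388 + 0·141 = 619
  c_7 = (0)·(-573) + 2·619 + (-1)·(-1694) + (0)·(-3603) + 0·615 + 0·385 + 0·2388 + 0·141 = 2932
  c_8 = (0)·(-573) + 0·619 + (0)·(-1694) + (0)·(-3603) + 1·615 + 2·385 + 0·2388 + 0·141 = 1385
p = 5; digits c_i = Σ_j d_{ij}·5^j, 0 ≤ d_{ij} < 5:
  c_1 = 3030 = 0·5^0 + 1·5^1 + 1·5^2 + 4·5^3 + 4·5^4
  c_2 = 188 = 3·5^0 + 2·5^1 + 2·5^2 + 1·5^3
  c_3 = 1121 = 1·5^0 + 4·5^1 + 4·5^2 + 3·5^3 + 1·5^4
  c_4 = 141 = 1·5^0 + 3·5^1 + 0·5^2 + 1·5^3
  c_5 = 2388 = 3·5^0 + 2·5^1 + 0·5^2 + 4·5^3 + 3·5^4
  c_6 = 619 = 4·5^0 + 3·5^1 + 4·5^2 + 4·5^3
  c_7 = 2932 = 2·5^0 + 1·5^1 + 2·5^2 + 3·5^3 + 4·5^4
  c_8 = 1385 = 0·5^0 + 2·5^1 + 0·5^2 + 1·5^3 + 2·5^4
Factor λ_0 = (0, 3, 1, 1, 3, 4, 2, 0)
Factor λ_1 = (1, 2, 4, 3, 2, 3, 1, 2)
Factor λ_2 = (1, 2, 4, 0, 0, 4, 2, 0)
Factor λ_3 = (4, 1, 3, 1, 4, 4, 3, 1)
Factor λ_4 = (4, 0, 1, 0, 3, 0, 4, 2)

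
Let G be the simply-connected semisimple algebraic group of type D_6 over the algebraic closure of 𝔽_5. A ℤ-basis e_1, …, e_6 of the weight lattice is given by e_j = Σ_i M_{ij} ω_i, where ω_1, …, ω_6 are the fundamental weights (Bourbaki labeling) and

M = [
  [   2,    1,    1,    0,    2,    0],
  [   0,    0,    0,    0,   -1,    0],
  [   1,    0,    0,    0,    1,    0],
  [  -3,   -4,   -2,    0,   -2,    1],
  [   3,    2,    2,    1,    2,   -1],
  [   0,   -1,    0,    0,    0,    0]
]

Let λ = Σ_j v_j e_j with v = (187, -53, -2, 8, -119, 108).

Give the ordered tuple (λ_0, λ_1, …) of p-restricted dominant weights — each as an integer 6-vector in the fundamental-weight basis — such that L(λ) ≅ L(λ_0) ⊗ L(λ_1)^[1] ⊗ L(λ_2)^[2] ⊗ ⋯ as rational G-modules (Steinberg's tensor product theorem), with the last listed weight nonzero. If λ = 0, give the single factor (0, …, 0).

In the fundamental-weight basis, λ has coordinates c = M·v (v = (187, -53, -2, 8, -119, 108)):
  c_1 = 2·187 + (1)·(-53) + (1)·(-2) + 0·8 + (2)·(-119) + 0·108 = 81
  c_2 = 0·187 + (0)·(-53) + (0)·(-2) + 0·8 + (-1)·(-119) + 0·108 = 119
  c_3 = 1·187 + (0)·(-53) + (0)·(-2) + 0·8 + (1)·(-119) + 0·108 = 68
  c_4 = (-3)·(187) + (-4)·(-53) + (-2)·(-2) + 0·8 + (-2)·(-119) + 1·108 = 1
  c_5 = 3·187 + (2)·(-53) + (2)·(-2) + 1·8 + (2)·(-119) + (-1)·(108) = 113
  c_6 = 0·187 + (-1)·(-53) + (0)·(-2) + 0·8 + (0)·(-119) + 0·108 = 53
Expand coordinatewise in base 5:
  c_1 = 81 = 1·5^0 + 1·5^1 + 3·5^2
  c_2 = 119 = 4·5^0 + 3·5^1 + 4·5^2
  c_3 = 68 = 3·5^0 + 3·5^1 + 2·5^2
  c_4 = 1 = 1·5^0
  c_5 = 113 = 3·5^0 + 2·5^1 + 4·5^2
  c_6 = 53 = 3·5^0 + 0·5^1 + 2·5^2
λ_0 = (1, 4, 3, 1, 3, 3)
λ_1 = (1, 3, 3, 0, 2, 0)
λ_2 = (3, 4, 2, 0, 4, 2)

((1, 4, 3, 1, 3, 3), (1, 3, 3, 0, 2, 0), (3, 4, 2, 0, 4, 2))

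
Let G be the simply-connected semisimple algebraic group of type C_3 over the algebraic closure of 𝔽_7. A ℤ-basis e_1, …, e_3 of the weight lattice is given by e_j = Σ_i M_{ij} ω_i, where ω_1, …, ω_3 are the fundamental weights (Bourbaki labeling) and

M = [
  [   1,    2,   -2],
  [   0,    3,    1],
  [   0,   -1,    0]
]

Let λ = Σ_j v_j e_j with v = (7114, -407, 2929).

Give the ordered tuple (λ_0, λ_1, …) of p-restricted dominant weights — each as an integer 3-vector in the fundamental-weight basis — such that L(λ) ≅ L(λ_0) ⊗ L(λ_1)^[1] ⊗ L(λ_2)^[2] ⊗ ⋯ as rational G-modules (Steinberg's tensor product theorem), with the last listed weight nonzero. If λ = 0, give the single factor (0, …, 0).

ω-coordinates c = M·v, v = (7114, -407, 2929):
  c_1 = 1·7114 + (2)·(-407) + (-2)·(2929) = 442
  c_2 = 0·7114 + (3)·(-407) + 1·2929 = 1708
  c_3 = 0·7114 + (-1)·(-407) + 0·2929 = 407
Writing each c_i in base p = 7:
  c_1 = 442 = 1·7^0 + 0·7^1 + 2·7^2 + 1·7^3
  c_2 = 1708 = 0·7^0 + 6·7^1 + 6·7^2 + 4·7^3
  c_3 = 407 = 1·7^0 + 2·7^1 + 1·7^2 + 1·7^3
Factor λ_0 = (1, 0, 1)
Factor λ_1 = (0, 6, 2)
Factor λ_2 = (2, 6, 1)
Factor λ_3 = (1, 4, 1)

((1, 0, 1), (0, 6, 2), (2, 6, 1), (1, 4, 1))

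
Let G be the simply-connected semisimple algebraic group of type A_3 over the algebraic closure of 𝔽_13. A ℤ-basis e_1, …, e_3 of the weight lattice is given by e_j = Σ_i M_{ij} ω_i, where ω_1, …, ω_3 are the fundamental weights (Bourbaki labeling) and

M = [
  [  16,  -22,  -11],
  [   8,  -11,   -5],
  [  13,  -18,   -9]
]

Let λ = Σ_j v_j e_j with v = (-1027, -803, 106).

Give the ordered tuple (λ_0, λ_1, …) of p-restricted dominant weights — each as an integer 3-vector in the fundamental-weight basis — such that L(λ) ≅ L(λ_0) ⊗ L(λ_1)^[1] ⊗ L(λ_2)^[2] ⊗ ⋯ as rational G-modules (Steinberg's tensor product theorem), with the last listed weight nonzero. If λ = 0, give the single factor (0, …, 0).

((3, 9, 6), (5, 6, 11))

ω-coordinates c = M·v, v = (-1027, -803, 106):
  c_1 = (16)·(-1027) + (-22)·(-803) + (-11)·(106) = 68
  c_2 = (8)·(-1027) + (-11)·(-803) + (-5)·(106) = 87
  c_3 = (13)·(-1027) + (-18)·(-803) + (-9)·(106) = 149
Expand coordinatewise in base 13:
  c_1 = 68 = 3·13^0 + 5·13^1
  c_2 = 87 = 9·13^0 + 6·13^1
  c_3 = 149 = 6·13^0 + 11·13^1
p-restricted factor λ_0 = (3, 9, 6)
p-restricted factor λ_1 = (5, 6, 11)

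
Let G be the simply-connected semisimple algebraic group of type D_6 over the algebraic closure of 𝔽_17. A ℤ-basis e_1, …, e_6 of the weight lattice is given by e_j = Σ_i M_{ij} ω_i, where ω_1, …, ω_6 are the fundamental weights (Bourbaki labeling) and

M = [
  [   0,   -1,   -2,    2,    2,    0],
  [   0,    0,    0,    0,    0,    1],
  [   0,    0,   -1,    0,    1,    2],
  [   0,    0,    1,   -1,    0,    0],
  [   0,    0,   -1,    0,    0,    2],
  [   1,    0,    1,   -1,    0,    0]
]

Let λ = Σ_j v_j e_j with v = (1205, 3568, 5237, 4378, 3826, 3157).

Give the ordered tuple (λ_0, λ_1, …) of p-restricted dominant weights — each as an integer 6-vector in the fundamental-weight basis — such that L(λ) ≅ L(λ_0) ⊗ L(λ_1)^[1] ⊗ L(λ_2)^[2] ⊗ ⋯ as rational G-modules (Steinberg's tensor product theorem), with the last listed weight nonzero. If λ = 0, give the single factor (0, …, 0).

((3, 12, 7, 9, 6, 7), (3, 15, 16, 16, 12, 2), (8, 10, 16, 2, 3, 7))

Converting to the ω-basis (c_i = row i of M dotted with v = (1205, 3568, 5237, 4378, 3826, 3157)):
  c_1 = 0·1205 + (-1)·(3568) + (-2)·(5237) + 2·4378 + 2·3826 + 0·3157 = 2366
  c_2 = 0·1205 + 0·3568 + 0·5237 + 0·4378 + 0·3826 + 1·3157 = 3157
  c_3 = 0·1205 + 0·3568 + (-1)·(5237) + 0·4378 + 1·3826 + 2·3157 = 4903
  c_4 = 0·1205 + 0·3568 + 1·5237 + (-1)·(4378) + 0·3826 + 0·3157 = 859
  c_5 = 0·1205 + 0·3568 + (-1)·(5237) + 0·4378 + 0·3826 + 2·3157 = 1077
  c_6 = 1·1205 + 0·3568 + 1·5237 + (-1)·(4378) + 0·3826 + 0·3157 = 2064
Expand coordinatewise in base 17:
  c_1 = 2366 = 3·17^0 + 3·17^1 + 8·17^2
  c_2 = 3157 = 12·17^0 + 15·17^1 + 10·17^2
  c_3 = 4903 = 7·17^0 + 16·17^1 + 16·17^2
  c_4 = 859 = 9·17^0 + 16·17^1 + 2·17^2
  c_5 = 1077 = 6·17^0 + 12·17^1 + 3·17^2
  c_6 = 2064 = 7·17^0 + 2·17^1 + 7·17^2
p-restricted factor λ_0 = (3, 12, 7, 9, 6, 7)
p-restricted factor λ_1 = (3, 15, 16, 16, 12, 2)
p-restricted factor λ_2 = (8, 10, 16, 2, 3, 7)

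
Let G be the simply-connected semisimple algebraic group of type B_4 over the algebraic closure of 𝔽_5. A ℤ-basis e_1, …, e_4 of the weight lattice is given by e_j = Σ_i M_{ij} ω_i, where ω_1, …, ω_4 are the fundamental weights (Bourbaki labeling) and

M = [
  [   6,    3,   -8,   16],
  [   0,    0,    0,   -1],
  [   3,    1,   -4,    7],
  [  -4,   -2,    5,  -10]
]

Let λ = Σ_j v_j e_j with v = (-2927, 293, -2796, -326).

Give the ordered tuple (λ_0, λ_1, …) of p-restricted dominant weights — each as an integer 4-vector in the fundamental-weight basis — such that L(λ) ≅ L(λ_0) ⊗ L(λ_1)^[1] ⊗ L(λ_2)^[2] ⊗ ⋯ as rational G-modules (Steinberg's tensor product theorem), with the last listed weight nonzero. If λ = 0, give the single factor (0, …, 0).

Compute c_i = Σ_j M_{ij} v_j with v = (-2927, 293, -2796, -326):
  c_1 = (6)·(-2927) + 3·293 + (-8)·(-2796) + (16)·(-326) = 469
  c_2 = (0)·(-2927) + 0·293 + (0)·(-2796) + (-1)·(-326) = 326
  c_3 = (3)·(-2927) + 1·293 + (-4)·(-2796) + (7)·(-326) = 414
  c_4 = (-4)·(-2927) + (-2)·(293) + (5)·(-2796) + (-10)·(-326) = 402
Writing each c_i in base p = 5:
  c_1 = 469 = 4·5^0 + 3·5^1 + 3·5^2 + 3·5^3
  c_2 = 326 = 1·5^0 + 0·5^1 + 3·5^2 + 2·5^3
  c_3 = 414 = 4·5^0 + 2·5^1 + 1·5^2 + 3·5^3
  c_4 = 402 = 2·5^0 + 0·5^1 + 1·5^2 + 3·5^3
Factor λ_0 = (4, 1, 4, 2)
Factor λ_1 = (3, 0, 2, 0)
Factor λ_2 = (3, 3, 1, 1)
Factor λ_3 = (3, 2, 3, 3)

((4, 1, 4, 2), (3, 0, 2, 0), (3, 3, 1, 1), (3, 2, 3, 3))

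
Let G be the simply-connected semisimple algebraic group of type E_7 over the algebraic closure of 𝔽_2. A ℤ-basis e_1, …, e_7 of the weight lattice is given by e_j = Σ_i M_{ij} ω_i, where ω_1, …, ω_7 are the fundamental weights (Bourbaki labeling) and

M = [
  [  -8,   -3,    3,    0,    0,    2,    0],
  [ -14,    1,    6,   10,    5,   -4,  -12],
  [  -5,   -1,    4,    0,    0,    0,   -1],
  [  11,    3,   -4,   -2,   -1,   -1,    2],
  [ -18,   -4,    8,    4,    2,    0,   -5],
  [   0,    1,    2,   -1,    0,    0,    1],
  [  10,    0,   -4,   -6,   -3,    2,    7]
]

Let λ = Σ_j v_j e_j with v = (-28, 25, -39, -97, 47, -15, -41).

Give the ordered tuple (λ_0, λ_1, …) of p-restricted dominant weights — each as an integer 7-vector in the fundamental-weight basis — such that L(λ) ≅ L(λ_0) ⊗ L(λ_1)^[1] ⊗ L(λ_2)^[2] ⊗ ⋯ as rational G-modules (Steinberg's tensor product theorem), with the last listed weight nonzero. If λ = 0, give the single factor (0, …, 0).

Converting to the ω-basis (c_i = row i of M dotted with v = (-28, 25, -39, -97, 47, -15, -41)):
  c_1 = (-8)·(-28) + (-3)·(25) + (3)·(-39) + (0)·(-97) + (0)·(47) + (2)·(-15) + (0)·(-41) = 2
  c_2 = (-14)·(-28) + (1)·(25) + (6)·(-39) + (10)·(-97) + (5)·(47) + (-4)·(-15) + (-12)·(-41) = 0
  c_3 = (-5)·(-28) + (-1)·(25) + (4)·(-39) + (0)·(-97) + (0)·(47) + (0)·(-15) + (-1)·(-41) = 0
  c_4 = (11)·(-28) + (3)·(25) + (-4)·(-39) + (-2)·(-97) + (-1)·(47) + (-1)·(-15) + (2)·(-41) = 3
  c_5 = (-18)·(-28) + (-4)·(25) + (8)·(-39) + (4)·(-97) + (2)·(47) + (0)·(-15) + (-5)·(-41) = 3
  c_6 = (0)·(-28) + (1)·(25) + (2)·(-39) + (-1)·(-97) + (0)·(47) + (0)·(-15) + (1)·(-41) = 3
  c_7 = (10)·(-28) + (0)·(25) + (-4)·(-39) + (-6)·(-97) + (-3)·(47) + (2)·(-15) + (7)·(-41) = 0
Expand coordinatewise in base 2:
  c_1 = 2 = 0·2^0 + 1·2^1
  c_2 = 0
  c_3 = 0
  c_4 = 3 = 1·2^0 + 1·2^1
  c_5 = 3 = 1·2^0 + 1·2^1
  c_6 = 3 = 1·2^0 + 1·2^1
  c_7 = 0
λ_0 = (0, 0, 0, 1, 1, 1, 0)
λ_1 = (1, 0, 0, 1, 1, 1, 0)

((0, 0, 0, 1, 1, 1, 0), (1, 0, 0, 1, 1, 1, 0))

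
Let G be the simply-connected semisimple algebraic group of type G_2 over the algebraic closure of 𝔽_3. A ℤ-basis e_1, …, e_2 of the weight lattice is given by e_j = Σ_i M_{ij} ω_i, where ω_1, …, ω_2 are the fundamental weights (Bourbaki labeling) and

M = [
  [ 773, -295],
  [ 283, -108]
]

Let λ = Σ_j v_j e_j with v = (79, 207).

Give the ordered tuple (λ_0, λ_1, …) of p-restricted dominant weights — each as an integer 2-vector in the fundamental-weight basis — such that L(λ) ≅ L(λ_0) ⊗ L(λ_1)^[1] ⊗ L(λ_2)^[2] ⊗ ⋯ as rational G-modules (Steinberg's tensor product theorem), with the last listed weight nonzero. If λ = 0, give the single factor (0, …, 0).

ω-coordinates c = M·v, v = (79, 207):
  c_1 = 773*79 + -295*207 = 2
  c_2 = 283*79 + -108*207 = 1
Expand coordinatewise in base 3:
  c_1 = 2 = 2·3^0
  c_2 = 1 = 1·3^0
λ_0 = (2, 1)

((2, 1),)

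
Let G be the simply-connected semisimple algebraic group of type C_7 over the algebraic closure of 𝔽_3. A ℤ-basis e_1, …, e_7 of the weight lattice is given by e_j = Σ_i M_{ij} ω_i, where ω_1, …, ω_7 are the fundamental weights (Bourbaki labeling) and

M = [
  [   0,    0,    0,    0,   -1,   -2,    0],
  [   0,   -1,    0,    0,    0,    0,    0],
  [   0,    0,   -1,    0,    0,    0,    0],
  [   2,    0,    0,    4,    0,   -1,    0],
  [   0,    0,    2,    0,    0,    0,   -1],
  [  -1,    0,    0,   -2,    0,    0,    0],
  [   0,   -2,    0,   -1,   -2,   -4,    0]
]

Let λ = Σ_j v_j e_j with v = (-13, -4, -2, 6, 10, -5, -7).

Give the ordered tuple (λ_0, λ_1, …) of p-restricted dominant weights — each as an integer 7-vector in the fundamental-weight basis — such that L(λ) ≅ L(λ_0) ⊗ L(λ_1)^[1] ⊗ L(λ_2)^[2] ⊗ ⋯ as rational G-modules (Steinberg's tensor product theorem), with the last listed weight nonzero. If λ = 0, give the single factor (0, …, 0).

((0, 1, 2, 0, 0, 1, 2), (0, 1, 0, 1, 1, 0, 0))

Change of basis e → ω: c = M·v where v = (-13, -4, -2, 6, 10, -5, -7):
  c_1 = 0*-13 + 0*-4 + 0*-2 + 0*6 + -1*10 + -2*-5 + 0*-7 = 0
  c_2 = 0*-13 + -1*-4 + 0*-2 + 0*6 + 0*10 + 0*-5 + 0*-7 = 4
  c_3 = 0*-13 + 0*-4 + -1*-2 + 0*6 + 0*10 + 0*-5 + 0*-7 = 2
  c_4 = 2*-13 + 0*-4 + 0*-2 + 4*6 + 0*10 + -1*-5 + 0*-7 = 3
  c_5 = 0*-13 + 0*-4 + 2*-2 + 0*6 + 0*10 + 0*-5 + -1*-7 = 3
  c_6 = -1*-13 + 0*-4 + 0*-2 + -2*6 + 0*10 + 0*-5 + 0*-7 = 1
  c_7 = 0*-13 + -2*-4 + 0*-2 + -1*6 + -2*10 + -4*-5 + 0*-7 = 2
Writing each c_i in base p = 3:
  c_1 = 0
  c_2 = 4 = 1·3^0 + 1·3^1
  c_3 = 2 = 2·3^0
  c_4 = 3 = 0·3^0 + 1·3^1
  c_5 = 3 = 0·3^0 + 1·3^1
  c_6 = 1 = 1·3^0
  c_7 = 2 = 2·3^0
Factor λ_0 = (0, 1, 2, 0, 0, 1, 2)
Factor λ_1 = (0, 1, 0, 1, 1, 0, 0)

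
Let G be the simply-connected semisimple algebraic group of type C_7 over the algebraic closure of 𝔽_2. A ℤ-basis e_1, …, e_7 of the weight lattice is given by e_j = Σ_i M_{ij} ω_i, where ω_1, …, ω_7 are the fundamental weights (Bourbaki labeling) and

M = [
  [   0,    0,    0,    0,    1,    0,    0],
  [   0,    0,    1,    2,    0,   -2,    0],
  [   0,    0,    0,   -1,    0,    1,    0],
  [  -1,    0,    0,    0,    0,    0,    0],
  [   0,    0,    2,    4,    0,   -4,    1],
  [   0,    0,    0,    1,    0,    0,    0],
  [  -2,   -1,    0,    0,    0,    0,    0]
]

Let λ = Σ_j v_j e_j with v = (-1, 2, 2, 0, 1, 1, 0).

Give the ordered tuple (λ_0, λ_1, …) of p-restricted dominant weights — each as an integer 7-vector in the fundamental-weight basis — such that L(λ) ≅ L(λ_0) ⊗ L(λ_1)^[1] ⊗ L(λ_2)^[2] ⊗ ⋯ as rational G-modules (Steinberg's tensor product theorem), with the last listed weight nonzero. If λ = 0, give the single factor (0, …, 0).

Compute c_i = Σ_j M_{ij} v_j with v = (-1, 2, 2, 0, 1, 1, 0):
  c_1 = 0*-1 + 0*2 + 0*2 + 0*0 + 1*1 + 0*1 + 0*0 = 1
  c_2 = 0*-1 + 0*2 + 1*2 + 2*0 + 0*1 + -2*1 + 0*0 = 0
  c_3 = 0*-1 + 0*2 + 0*2 + -1*0 + 0*1 + 1*1 + 0*0 = 1
  c_4 = -1*-1 + 0*2 + 0*2 + 0*0 + 0*1 + 0*1 + 0*0 = 1
  c_5 = 0*-1 + 0*2 + 2*2 + 4*0 + 0*1 + -4*1 + 1*0 = 0
  c_6 = 0*-1 + 0*2 + 0*2 + 1*0 + 0*1 + 0*1 + 0*0 = 0
  c_7 = -2*-1 + -1*2 + 0*2 + 0*0 + 0*1 + 0*1 + 0*0 = 0
Base-2 expansion of each c_i:
  c_1 = 1 = 1·2^0
  c_2 = 0
  c_3 = 1 = 1·2^0
  c_4 = 1 = 1·2^0
  c_5 = 0
  c_6 = 0
  c_7 = 0
λ_0 = (1, 0, 1, 1, 0, 0, 0)

((1, 0, 1, 1, 0, 0, 0),)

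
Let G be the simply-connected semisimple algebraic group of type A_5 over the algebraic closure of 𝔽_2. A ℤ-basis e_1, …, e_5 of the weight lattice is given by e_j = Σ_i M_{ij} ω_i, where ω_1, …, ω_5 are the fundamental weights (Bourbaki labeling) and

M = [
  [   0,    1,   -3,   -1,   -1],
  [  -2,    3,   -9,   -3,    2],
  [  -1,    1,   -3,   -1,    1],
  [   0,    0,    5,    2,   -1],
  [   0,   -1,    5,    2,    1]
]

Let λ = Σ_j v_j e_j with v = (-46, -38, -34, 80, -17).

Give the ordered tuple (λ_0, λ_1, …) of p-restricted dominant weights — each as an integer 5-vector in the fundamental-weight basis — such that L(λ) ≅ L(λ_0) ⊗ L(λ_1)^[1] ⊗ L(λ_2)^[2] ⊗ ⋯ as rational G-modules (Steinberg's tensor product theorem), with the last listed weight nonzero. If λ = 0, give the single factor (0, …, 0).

Change of basis e → ω: c = M·v where v = (-46, -38, -34, 80, -17):
  c_1 = (0)·(-46) + (1)·(-38) + (-3)·(-34) + (-1)·(80) + (-1)·(-17) = 1
  c_2 = (-2)·(-46) + (3)·(-38) + (-9)·(-34) + (-3)·(80) + (2)·(-17) = 10
  c_3 = (-1)·(-46) + (1)·(-38) + (-3)·(-34) + (-1)·(80) + (1)·(-17) = 13
  c_4 = (0)·(-46) + (0)·(-38) + (5)·(-34) + (2)·(80) + (-1)·(-17) = 7
  c_5 = (0)·(-46) + (-1)·(-38) + (5)·(-34) + (2)·(80) + (1)·(-17) = 11
Base-2 expansion of each c_i:
  c_1 = 1 = 1·2^0
  c_2 = 10 = 0·2^0 + 1·2^1 + 0·2^2 + 1·2^3
  c_3 = 13 = 1·2^0 + 0·2^1 + 1·2^2 + 1·2^3
  c_4 = 7 = 1·2^0 + 1·2^1 + 1·2^2
  c_5 = 11 = 1·2^0 + 1·2^1 + 0·2^2 + 1·2^3
λ_0 = (1, 0, 1, 1, 1)
λ_1 = (0, 1, 0, 1, 1)
λ_2 = (0, 0, 1, 1, 0)
λ_3 = (0, 1, 1, 0, 1)

((1, 0, 1, 1, 1), (0, 1, 0, 1, 1), (0, 0, 1, 1, 0), (0, 1, 1, 0, 1))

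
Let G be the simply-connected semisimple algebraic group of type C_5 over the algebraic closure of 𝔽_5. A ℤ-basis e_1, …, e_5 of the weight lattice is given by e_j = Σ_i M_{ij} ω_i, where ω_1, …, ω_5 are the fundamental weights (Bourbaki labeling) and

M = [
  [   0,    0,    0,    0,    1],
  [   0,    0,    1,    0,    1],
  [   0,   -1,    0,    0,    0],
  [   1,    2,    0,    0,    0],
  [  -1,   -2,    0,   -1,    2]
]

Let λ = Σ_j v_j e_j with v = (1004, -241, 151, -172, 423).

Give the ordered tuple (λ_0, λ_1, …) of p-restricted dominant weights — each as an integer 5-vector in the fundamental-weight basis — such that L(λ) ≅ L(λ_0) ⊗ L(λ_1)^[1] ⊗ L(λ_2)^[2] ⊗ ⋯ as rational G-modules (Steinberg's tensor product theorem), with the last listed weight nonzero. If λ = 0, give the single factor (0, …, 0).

ω-coordinates c = M·v, v = (1004, -241, 151, -172, 423):
  c_1 = (0)·(1004) + (0)·(-241) + (0)·(151) + (0)·(-172) + (1)·(423) = 423
  c_2 = (0)·(1004) + (0)·(-241) + (1)·(151) + (0)·(-172) + (1)·(423) = 574
  c_3 = (0)·(1004) + (-1)·(-241) + (0)·(151) + (0)·(-172) + (0)·(423) = 241
  c_4 = (1)·(1004) + (2)·(-241) + (0)·(151) + (0)·(-172) + (0)·(423) = 522
  c_5 = (-1)·(1004) + (-2)·(-241) + (0)·(151) + (-1)·(-172) + (2)·(423) = 496
Writing each c_i in base p = 5:
  c_1 = 423 = 3·5^0 + 4·5^1 + 1·5^2 + 3·5^3
  c_2 = 574 = 4·5^0 + 4·5^1 + 2·5^2 + 4·5^3
  c_3 = 241 = 1·5^0 + 3·5^1 + 4·5^2 + 1·5^3
  c_4 = 522 = 2·5^0 + 4·5^1 + 0·5^2 + 4·5^3
  c_5 = 496 = 1·5^0 + 4·5^1 + 4·5^2 + 3·5^3
Factor λ_0 = (3, 4, 1, 2, 1)
Factor λ_1 = (4, 4, 3, 4, 4)
Factor λ_2 = (1, 2, 4, 0, 4)
Factor λ_3 = (3, 4, 1, 4, 3)

((3, 4, 1, 2, 1), (4, 4, 3, 4, 4), (1, 2, 4, 0, 4), (3, 4, 1, 4, 3))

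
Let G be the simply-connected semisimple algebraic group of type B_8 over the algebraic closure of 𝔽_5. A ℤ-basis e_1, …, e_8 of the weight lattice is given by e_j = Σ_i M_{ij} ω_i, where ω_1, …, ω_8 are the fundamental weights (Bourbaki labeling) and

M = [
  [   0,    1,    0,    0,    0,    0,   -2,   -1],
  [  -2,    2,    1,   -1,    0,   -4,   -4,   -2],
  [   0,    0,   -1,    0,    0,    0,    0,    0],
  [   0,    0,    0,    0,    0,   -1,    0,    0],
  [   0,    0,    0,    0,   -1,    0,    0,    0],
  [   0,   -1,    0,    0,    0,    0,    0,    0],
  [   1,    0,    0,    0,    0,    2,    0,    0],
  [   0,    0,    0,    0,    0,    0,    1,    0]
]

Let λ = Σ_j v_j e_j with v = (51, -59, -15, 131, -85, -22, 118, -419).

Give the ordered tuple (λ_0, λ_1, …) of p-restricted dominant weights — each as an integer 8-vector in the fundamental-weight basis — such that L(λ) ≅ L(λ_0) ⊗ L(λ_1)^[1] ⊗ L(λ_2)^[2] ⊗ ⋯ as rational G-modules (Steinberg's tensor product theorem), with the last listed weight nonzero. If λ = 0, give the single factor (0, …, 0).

((4, 3, 0, 2, 0, 4, 2, 3), (4, 2, 3, 4, 2, 1, 1, 3), (4, 3, 0, 0, 3, 2, 0, 4))

Compute c_i = Σ_j M_{ij} v_j with v = (51, -59, -15, 131, -85, -22, 118, -419):
  c_1 = (0)·(51) + (1)·(-59) + (0)·(-15) + (0)·(131) + (0)·(-85) + (0)·(-22) + (-2)·(118) + (-1)·(-419) = 124
  c_2 = (-2)·(51) + (2)·(-59) + (1)·(-15) + (-1)·(131) + (0)·(-85) + (-4)·(-22) + (-4)·(118) + (-2)·(-419) = 88
  c_3 = (0)·(51) + (0)·(-59) + (-1)·(-15) + (0)·(131) + (0)·(-85) + (0)·(-22) + (0)·(118) + (0)·(-419) = 15
  c_4 = (0)·(51) + (0)·(-59) + (0)·(-15) + (0)·(131) + (0)·(-85) + (-1)·(-22) + (0)·(118) + (0)·(-419) = 22
  c_5 = (0)·(51) + (0)·(-59) + (0)·(-15) + (0)·(131) + (-1)·(-85) + (0)·(-22) + (0)·(118) + (0)·(-419) = 85
  c_6 = (0)·(51) + (-1)·(-59) + (0)·(-15) + (0)·(131) + (0)·(-85) + (0)·(-22) + (0)·(118) + (0)·(-419) = 59
  c_7 = (1)·(51) + (0)·(-59) + (0)·(-15) + (0)·(131) + (0)·(-85) + (2)·(-22) + (0)·(118) + (0)·(-419) = 7
  c_8 = (0)·(51) + (0)·(-59) + (0)·(-15) + (0)·(131) + (0)·(-85) + (0)·(-22) + (1)·(118) + (0)·(-419) = 118
Expand coordinatewise in base 5:
  c_1 = 124 = 4·5^0 + 4·5^1 + 4·5^2
  c_2 = 88 = 3·5^0 + 2·5^1 + 3·5^2
  c_3 = 15 = 0·5^0 + 3·5^1
  c_4 = 22 = 2·5^0 + 4·5^1
  c_5 = 85 = 0·5^0 + 2·5^1 + 3·5^2
  c_6 = 59 = 4·5^0 + 1·5^1 + 2·5^2
  c_7 = 7 = 2·5^0 + 1·5^1
  c_8 = 118 = 3·5^0 + 3·5^1 + 4·5^2
λ_0 = (4, 3, 0, 2, 0, 4, 2, 3)
λ_1 = (4, 2, 3, 4, 2, 1, 1, 3)
λ_2 = (4, 3, 0, 0, 3, 2, 0, 4)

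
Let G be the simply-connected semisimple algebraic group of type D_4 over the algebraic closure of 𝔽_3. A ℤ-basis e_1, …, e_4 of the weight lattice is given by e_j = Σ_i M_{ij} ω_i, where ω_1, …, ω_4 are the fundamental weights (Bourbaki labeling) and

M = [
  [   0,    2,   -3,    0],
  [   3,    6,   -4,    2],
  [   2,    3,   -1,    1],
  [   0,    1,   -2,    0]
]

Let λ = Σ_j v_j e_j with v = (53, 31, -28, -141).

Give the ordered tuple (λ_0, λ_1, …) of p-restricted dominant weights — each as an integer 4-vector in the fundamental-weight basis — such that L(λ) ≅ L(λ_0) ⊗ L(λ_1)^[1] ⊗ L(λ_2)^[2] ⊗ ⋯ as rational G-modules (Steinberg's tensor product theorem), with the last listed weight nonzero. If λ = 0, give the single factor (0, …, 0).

Compute c_i = Σ_j M_{ij} v_j with v = (53, 31, -28, -141):
  c_1 = 0·53 + 2·31 + (-3)·(-28) + (0)·(-141) = 146
  c_2 = 3·53 + 6·31 + (-4)·(-28) + (2)·(-141) = 175
  c_3 = 2·53 + 3·31 + (-1)·(-28) + (1)·(-141) = 86
  c_4 = 0·53 + 1·31 + (-2)·(-28) + (0)·(-141) = 87
Base-3 expansion of each c_i:
  c_1 = 146 = 2·3^0 + 0·3^1 + 1·3^2 + 2·3^3 + 1·3^4
  c_2 = 175 = 1·3^0 + 1·3^1 + 1·3^2 + 0·3^3 + 2·3^4
  c_3 = 86 = 2·3^0 + 1·3^1 + 0·3^2 + 0·3^3 + 1·3^4
  c_4 = 87 = 0·3^0 + 2·3^1 + 0·3^2 + 0·3^3 + 1·3^4
p-restricted factor λ_0 = (2, 1, 2, 0)
p-restricted factor λ_1 = (0, 1, 1, 2)
p-restricted factor λ_2 = (1, 1, 0, 0)
p-restricted factor λ_3 = (2, 0, 0, 0)
p-restricted factor λ_4 = (1, 2, 1, 1)

((2, 1, 2, 0), (0, 1, 1, 2), (1, 1, 0, 0), (2, 0, 0, 0), (1, 2, 1, 1))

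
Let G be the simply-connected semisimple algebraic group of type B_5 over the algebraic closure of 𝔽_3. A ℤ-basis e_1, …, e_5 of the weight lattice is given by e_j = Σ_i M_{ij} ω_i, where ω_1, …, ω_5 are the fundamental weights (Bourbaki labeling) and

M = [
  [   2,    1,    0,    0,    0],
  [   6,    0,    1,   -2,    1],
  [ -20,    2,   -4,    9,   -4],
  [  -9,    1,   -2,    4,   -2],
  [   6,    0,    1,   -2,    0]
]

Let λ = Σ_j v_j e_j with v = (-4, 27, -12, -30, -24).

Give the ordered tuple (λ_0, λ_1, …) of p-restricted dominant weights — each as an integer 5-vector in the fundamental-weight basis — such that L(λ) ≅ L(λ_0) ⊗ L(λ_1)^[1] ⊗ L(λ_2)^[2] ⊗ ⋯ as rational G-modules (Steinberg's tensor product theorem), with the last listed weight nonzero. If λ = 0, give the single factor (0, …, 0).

((1, 0, 2, 0, 0), (0, 0, 2, 2, 2), (2, 0, 0, 1, 2))

Change of basis e → ω: c = M·v where v = (-4, 27, -12, -30, -24):
  c_1 = 2*-4 + 1*27 + 0*-12 + 0*-30 + 0*-24 = 19
  c_2 = 6*-4 + 0*27 + 1*-12 + -2*-30 + 1*-24 = 0
  c_3 = -20*-4 + 2*27 + -4*-12 + 9*-30 + -4*-24 = 8
  c_4 = -9*-4 + 1*27 + -2*-12 + 4*-30 + -2*-24 = 15
  c_5 = 6*-4 + 0*27 + 1*-12 + -2*-30 + 0*-24 = 24
Writing each c_i in base p = 3:
  c_1 = 19 = 1·3^0 + 0·3^1 + 2·3^2
  c_2 = 0
  c_3 = 8 = 2·3^0 + 2·3^1
  c_4 = 15 = 0·3^0 + 2·3^1 + 1·3^2
  c_5 = 24 = 0·3^0 + 2·3^1 + 2·3^2
Factor λ_0 = (1, 0, 2, 0, 0)
Factor λ_1 = (0, 0, 2, 2, 2)
Factor λ_2 = (2, 0, 0, 1, 2)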